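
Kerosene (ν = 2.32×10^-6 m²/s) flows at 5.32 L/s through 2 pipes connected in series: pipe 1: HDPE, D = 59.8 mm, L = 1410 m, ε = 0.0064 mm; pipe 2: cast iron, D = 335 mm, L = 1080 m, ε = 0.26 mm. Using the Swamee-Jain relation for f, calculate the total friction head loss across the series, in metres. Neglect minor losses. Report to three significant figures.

Pipe 1: V = 1.894 m/s, Re = 4.88×10^4, ε/D = 1.07×10^-4, f = 0.02130, h_1 = f(L/D)V²/2g = 91.84 m
Pipe 2: V = 0.06036 m/s, Re = 8720, ε/D = 7.76×10^-4, f = 0.03343, h_2 = f(L/D)V²/2g = 0.02001 m
Series → Q common, losses add: H = Σh = 91.86 m

H ≈ 91.9 m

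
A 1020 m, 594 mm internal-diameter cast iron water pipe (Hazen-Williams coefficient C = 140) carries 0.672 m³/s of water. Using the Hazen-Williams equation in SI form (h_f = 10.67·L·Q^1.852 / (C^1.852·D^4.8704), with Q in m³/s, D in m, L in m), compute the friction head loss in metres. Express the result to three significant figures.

h_f ≈ 6.99 m

h_f = 10.67·1020·0.672^1.852 / (140^1.852·0.594^4.8704) = 6.985 m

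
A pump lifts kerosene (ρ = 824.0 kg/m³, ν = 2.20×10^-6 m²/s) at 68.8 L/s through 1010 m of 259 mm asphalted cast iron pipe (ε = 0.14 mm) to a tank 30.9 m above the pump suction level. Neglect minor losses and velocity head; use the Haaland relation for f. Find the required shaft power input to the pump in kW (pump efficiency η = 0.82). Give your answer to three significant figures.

V = 4Q/(πD²) = 1.306 m/s; Re = 1.54×10^5; ε/D = 5.41×10^-4; f = 0.01930
h_f = f(L/D)V²/2g = 6.541 m
Total head H = z + h_f = 30.9 + 6.541 = 37.44 m
P_hyd = ρgQH = 824.0·9.81·0.0688·37.44 = 20.82 kW
P_shaft = P_hyd/η = 20.82/0.82 = 25.39 kW

P_shaft ≈ 25.4 kW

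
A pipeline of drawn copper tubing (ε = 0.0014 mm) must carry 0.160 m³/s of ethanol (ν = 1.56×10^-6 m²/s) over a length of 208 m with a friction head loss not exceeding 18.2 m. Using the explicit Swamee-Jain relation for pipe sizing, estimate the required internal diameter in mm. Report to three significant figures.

Swamee-Jain (Type III): D = 0.66·[ε^1.25·(LQ²/(gh_f))^4.75 + ν·Q^9.4·(L/(gh_f))^5.2]^0.04
LQ²/(gh_f) = 0.02982; L/(gh_f) = 1.165
Term 1 = ε^1.25·(…)^4.75 = 2.73×10^-15; Term 2 = ν·Q^9.4·(…)^5.2 = 1.14×10^-13
D = 0.66·(2.73×10^-15 + 1.14×10^-13)^0.04 = 0.2006 m = 201 mm
Check: V = 5.07 m/s, Re = 6.51×10^5, f = 0.01263, h_f = 17.1 m ≈ 18.2 m ✓

D ≈ 201 mm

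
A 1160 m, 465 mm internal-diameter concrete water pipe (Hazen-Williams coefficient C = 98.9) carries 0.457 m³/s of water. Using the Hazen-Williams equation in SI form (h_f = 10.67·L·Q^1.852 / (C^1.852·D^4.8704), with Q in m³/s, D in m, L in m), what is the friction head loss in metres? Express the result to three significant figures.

h_f = 10.67·1160·0.457^1.852 / (98.9^1.852·0.465^4.8704) = 24.40 m

h_f ≈ 24.4 m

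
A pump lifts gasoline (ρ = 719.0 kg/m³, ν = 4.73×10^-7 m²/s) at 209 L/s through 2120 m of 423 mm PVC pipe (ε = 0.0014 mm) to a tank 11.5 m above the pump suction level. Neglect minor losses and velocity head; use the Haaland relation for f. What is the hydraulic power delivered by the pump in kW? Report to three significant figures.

V = 4Q/(πD²) = 1.487 m/s; Re = 1.33×10^6; ε/D = 3.31×10^-6; f = 0.01112
h_f = f(L/D)V²/2g = 6.281 m
Total head H = z + h_f = 11.5 + 6.281 = 17.78 m
P_hyd = ρgQH = 719.0·9.81·0.209·17.78 = 26.21 kW

P_hyd ≈ 26.2 kW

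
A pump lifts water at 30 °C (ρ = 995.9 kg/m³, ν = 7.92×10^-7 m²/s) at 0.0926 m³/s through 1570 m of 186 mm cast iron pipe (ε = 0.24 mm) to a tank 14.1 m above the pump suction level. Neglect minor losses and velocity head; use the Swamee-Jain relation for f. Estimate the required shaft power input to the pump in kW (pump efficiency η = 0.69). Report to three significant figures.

P_shaft ≈ 158 kW

V = 4Q/(πD²) = 3.408 m/s; Re = 8.00×10^5; ε/D = 0.00129; f = 0.02132
h_f = f(L/D)V²/2g = 106.5 m
Total head H = z + h_f = 14.1 + 106.5 = 120.6 m
P_hyd = ρgQH = 995.9·9.81·0.0926·120.6 = 109.1 kW
P_shaft = P_hyd/η = 109.1/0.69 = 158.2 kW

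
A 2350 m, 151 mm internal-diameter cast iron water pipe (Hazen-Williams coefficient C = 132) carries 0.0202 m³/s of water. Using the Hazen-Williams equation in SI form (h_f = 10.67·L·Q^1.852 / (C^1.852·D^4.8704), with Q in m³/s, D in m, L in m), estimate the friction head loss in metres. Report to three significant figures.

h_f ≈ 21.5 m

h_f = 10.67·2350·0.0202^1.852 / (132^1.852·0.151^4.8704) = 21.49 m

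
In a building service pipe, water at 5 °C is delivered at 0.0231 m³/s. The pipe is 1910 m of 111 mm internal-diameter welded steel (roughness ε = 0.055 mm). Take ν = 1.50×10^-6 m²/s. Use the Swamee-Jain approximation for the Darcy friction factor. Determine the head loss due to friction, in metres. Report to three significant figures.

h_f ≈ 95.6 m

V = 4Q/(πD²) = 4·0.0231/(π·0.111²) = 2.387 m/s
Re = VD/ν = 2.387·0.111/1.50×10^-6 = 1.77×10^5 → turbulent
ε/D = 0.055/111 = 4.95×10^-4
Swamee-Jain: f = 0.01913
h_f = f(L/D)V²/(2g) = 0.01913·(1910/0.111)·2.387²/(2·9.81) = 95.61 m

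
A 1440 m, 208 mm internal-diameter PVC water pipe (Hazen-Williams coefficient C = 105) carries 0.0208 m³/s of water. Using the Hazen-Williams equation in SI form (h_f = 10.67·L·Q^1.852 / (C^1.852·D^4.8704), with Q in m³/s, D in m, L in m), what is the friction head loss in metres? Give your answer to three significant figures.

h_f = 10.67·1440·0.0208^1.852 / (105^1.852·0.208^4.8704) = 4.463 m

h_f ≈ 4.46 m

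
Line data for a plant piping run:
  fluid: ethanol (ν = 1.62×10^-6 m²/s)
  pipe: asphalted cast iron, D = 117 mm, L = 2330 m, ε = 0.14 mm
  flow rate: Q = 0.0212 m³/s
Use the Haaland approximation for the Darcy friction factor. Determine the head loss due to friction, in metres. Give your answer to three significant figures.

h_f ≈ 87.1 m

V = 4Q/(πD²) = 4·0.0212/(π·0.117²) = 1.972 m/s
Re = VD/ν = 1.972·0.117/1.62×10^-6 = 1.42×10^5 → turbulent
ε/D = 0.14/117 = 0.00120
Haaland: f = 0.02207
h_f = f(L/D)V²/(2g) = 0.02207·(2330/0.117)·1.972²/(2·9.81) = 87.09 m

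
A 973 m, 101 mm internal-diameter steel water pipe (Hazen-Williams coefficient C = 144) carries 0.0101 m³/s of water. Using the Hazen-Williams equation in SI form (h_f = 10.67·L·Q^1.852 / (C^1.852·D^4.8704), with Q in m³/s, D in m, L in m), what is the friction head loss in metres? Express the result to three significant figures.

h_f ≈ 14.9 m

h_f = 10.67·973·0.0101^1.852 / (144^1.852·0.101^4.8704) = 14.87 m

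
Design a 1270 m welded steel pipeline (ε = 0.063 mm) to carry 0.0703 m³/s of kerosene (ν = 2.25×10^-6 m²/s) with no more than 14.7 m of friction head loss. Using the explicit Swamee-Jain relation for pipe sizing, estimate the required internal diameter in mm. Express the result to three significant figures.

D ≈ 232 mm

Swamee-Jain (Type III): D = 0.66·[ε^1.25·(LQ²/(gh_f))^4.75 + ν·Q^9.4·(L/(gh_f))^5.2]^0.04
LQ²/(gh_f) = 0.04352; L/(gh_f) = 8.807
Term 1 = ε^1.25·(…)^4.75 = 1.92×10^-12; Term 2 = ν·Q^9.4·(…)^5.2 = 2.67×10^-12
D = 0.66·(1.92×10^-12 + 2.67×10^-12)^0.04 = 0.2323 m = 232 mm
Check: V = 1.66 m/s, Re = 1.71×10^5, f = 0.01795, h_f = 13.8 m ≈ 14.7 m ✓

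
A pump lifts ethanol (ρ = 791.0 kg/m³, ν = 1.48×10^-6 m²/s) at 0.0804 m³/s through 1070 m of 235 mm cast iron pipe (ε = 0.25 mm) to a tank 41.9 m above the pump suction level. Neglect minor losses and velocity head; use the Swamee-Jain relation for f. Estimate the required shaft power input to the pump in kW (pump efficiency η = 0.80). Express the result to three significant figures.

P_shaft ≈ 45.8 kW

V = 4Q/(πD²) = 1.854 m/s; Re = 2.94×10^5; ε/D = 0.00106; f = 0.02102
h_f = f(L/D)V²/2g = 16.77 m
Total head H = z + h_f = 41.9 + 16.77 = 58.67 m
P_hyd = ρgQH = 791.0·9.81·0.0804·58.67 = 36.60 kW
P_shaft = P_hyd/η = 36.60/0.80 = 45.75 kW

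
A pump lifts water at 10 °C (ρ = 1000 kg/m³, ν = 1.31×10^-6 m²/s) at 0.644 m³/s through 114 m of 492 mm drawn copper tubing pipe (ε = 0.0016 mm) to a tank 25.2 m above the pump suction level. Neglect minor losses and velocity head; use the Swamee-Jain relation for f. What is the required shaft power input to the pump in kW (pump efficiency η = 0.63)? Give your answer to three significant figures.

V = 4Q/(πD²) = 3.387 m/s; Re = 1.27×10^6; ε/D = 3.25×10^-6; f = 0.01125
h_f = f(L/D)V²/2g = 1.524 m
Total head H = z + h_f = 25.2 + 1.524 = 26.72 m
P_hyd = ρgQH = 1000·9.81·0.644·26.72 = 168.8 kW
P_shaft = P_hyd/η = 168.8/0.63 = 268.0 kW

P_shaft ≈ 268 kW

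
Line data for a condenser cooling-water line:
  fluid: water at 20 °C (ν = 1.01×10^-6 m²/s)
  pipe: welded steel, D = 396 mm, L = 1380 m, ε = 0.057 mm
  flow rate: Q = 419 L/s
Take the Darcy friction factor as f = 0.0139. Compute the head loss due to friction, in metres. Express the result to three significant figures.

h_f ≈ 28.6 m

V = 4Q/(πD²) = 4·0.419/(π·0.396²) = 3.402 m/s
h_f = f(L/D)V²/(2g) = 0.01390·(1380/0.396)·3.402²/(2·9.81) = 28.57 m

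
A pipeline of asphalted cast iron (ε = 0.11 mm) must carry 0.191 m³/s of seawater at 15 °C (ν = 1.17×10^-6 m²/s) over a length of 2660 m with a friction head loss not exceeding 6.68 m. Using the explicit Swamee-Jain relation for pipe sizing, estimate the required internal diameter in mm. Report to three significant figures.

Swamee-Jain (Type III): D = 0.66·[ε^1.25·(LQ²/(gh_f))^4.75 + ν·Q^9.4·(L/(gh_f))^5.2]^0.04
LQ²/(gh_f) = 1.481; L/(gh_f) = 40.59
Term 1 = ε^1.25·(…)^4.75 = 7.27×10^-5; Term 2 = ν·Q^9.4·(…)^5.2 = 4.72×10^-5
D = 0.66·(7.27×10^-5 + 4.72×10^-5)^0.04 = 0.4599 m = 460 mm
Check: V = 1.15 m/s, Re = 4.52×10^5, f = 0.01600, h_f = 6.23 m ≈ 6.68 m ✓

D ≈ 460 mm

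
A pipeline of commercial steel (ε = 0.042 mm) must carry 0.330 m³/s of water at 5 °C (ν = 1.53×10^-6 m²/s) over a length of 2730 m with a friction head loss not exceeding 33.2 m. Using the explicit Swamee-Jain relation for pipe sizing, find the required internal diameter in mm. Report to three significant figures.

D ≈ 405 mm

Swamee-Jain (Type III): D = 0.66·[ε^1.25·(LQ²/(gh_f))^4.75 + ν·Q^9.4·(L/(gh_f))^5.2]^0.04
LQ²/(gh_f) = 0.9128; L/(gh_f) = 8.382
Term 1 = ε^1.25·(…)^4.75 = 2.19×10^-6; Term 2 = ν·Q^9.4·(…)^5.2 = 2.89×10^-6
D = 0.66·(2.19×10^-6 + 2.89×10^-6)^0.04 = 0.4053 m = 405 mm
Check: V = 2.56 m/s, Re = 6.78×10^5, f = 0.01405, h_f = 31.6 m ≈ 33.2 m ✓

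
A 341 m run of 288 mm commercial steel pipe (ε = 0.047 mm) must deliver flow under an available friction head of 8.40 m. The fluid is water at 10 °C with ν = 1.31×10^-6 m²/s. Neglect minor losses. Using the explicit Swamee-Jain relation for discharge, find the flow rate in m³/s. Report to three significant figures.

Q ≈ 0.201 m³/s

Swamee-Jain (Type II): Q = -0.965·√(gD⁵h_f/L)·ln[ε/(3.7D) + √(3.17ν²L/(gD³h_f))]
√(gD⁵h_f/L) = √(9.81·0.288⁵·8.40/341) = 0.02188
ε/(3.7D) = 4.41×10^-5; √(3.17ν²L/(gD³h_f)) = 3.07×10^-5
Q = -0.965·0.02188·ln(7.480×10^-5) = 0.2006 m³/s
Check: V = 3.08 m/s, Re = 6.77×10^5, f = 0.01476, h_f = 8.45 m ≈ 8.40 m ✓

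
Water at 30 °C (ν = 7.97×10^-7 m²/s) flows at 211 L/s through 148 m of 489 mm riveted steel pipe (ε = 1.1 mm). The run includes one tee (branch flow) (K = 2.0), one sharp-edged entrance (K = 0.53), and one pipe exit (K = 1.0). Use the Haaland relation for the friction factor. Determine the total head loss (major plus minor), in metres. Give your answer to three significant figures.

V = 4Q/(πD²) = 1.124 m/s; V²/2g = 0.06434 m
Re = 6.89×10^5, ε/D = 0.00225 → f = 0.02443 (Haaland)
Major: h_f = f(L/D)·V²/2g = 0.02443·302.7·0.06434 = 0.4758 m
Minor: ΣK = 3.53; h_m = ΣK·V²/2g = 0.2271 m
Total H_L = 0.4758 + 0.2271 = 0.7029 m

H_L ≈ 0.703 m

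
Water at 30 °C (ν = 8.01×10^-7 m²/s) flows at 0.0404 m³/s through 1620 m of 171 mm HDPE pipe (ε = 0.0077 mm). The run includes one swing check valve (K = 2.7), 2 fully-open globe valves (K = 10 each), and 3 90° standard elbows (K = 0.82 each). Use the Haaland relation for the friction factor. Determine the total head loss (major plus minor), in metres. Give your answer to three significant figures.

V = 4Q/(πD²) = 1.759 m/s; V²/2g = 0.1577 m
Re = 3.76×10^5, ε/D = 4.50×10^-5 → f = 0.01421 (Haaland)
Major: h_f = f(L/D)·V²/2g = 0.01421·9474·0.1577 = 21.24 m
Minor: ΣK = 25.2; h_m = ΣK·V²/2g = 3.968 m
Total H_L = 21.24 + 3.968 = 25.21 m

H_L ≈ 25.2 m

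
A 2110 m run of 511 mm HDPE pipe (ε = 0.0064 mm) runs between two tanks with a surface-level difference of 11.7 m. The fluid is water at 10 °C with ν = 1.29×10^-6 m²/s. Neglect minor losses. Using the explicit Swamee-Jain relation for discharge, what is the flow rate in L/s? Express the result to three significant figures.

Swamee-Jain (Type II): Q = -0.965·√(gD⁵h_f/L)·ln[ε/(3.7D) + √(3.17ν²L/(gD³h_f))]
√(gD⁵h_f/L) = √(9.81·0.511⁵·11.7/2110) = 0.04353
ε/(3.7D) = 3.38×10^-6; √(3.17ν²L/(gD³h_f)) = 2.70×10^-5
Q = -0.965·0.04353·ln(3.034×10^-5) = 0.4370 m³/s
Check: V = 2.13 m/s, Re = 8.44×10^5, f = 0.01222, h_f = 11.7 m ≈ 11.7 m ✓

Q ≈ 437 L/s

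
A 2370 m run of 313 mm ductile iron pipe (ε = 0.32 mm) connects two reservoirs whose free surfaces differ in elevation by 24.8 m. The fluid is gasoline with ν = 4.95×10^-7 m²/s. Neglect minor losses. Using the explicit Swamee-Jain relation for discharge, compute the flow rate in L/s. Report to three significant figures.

Swamee-Jain (Type II): Q = -0.965·√(gD⁵h_f/L)·ln[ε/(3.7D) + √(3.17ν²L/(gD³h_f))]
√(gD⁵h_f/L) = √(9.81·0.313⁵·24.8/2370) = 0.01756
ε/(3.7D) = 2.76×10^-4; √(3.17ν²L/(gD³h_f)) = 1.57×10^-5
Q = -0.965·0.01756·ln(2.920×10^-4) = 0.1379 m³/s
Check: V = 1.79 m/s, Re = 1.13×10^6, f = 0.02009, h_f = 24.9 m ≈ 24.8 m ✓

Q ≈ 138 L/s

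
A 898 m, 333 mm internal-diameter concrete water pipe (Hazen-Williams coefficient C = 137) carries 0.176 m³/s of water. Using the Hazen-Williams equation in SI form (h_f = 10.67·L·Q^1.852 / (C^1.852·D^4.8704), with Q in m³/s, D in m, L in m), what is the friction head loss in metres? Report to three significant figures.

h_f = 10.67·898·0.176^1.852 / (137^1.852·0.333^4.8704) = 8.970 m

h_f ≈ 8.97 m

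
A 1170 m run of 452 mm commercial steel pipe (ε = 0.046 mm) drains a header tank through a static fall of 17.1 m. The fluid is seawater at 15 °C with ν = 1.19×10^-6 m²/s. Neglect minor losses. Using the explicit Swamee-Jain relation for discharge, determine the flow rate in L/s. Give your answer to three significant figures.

Q ≈ 501 L/s

Swamee-Jain (Type II): Q = -0.965·√(gD⁵h_f/L)·ln[ε/(3.7D) + √(3.17ν²L/(gD³h_f))]
√(gD⁵h_f/L) = √(9.81·0.452⁵·17.1/1170) = 0.05201
ε/(3.7D) = 2.75×10^-5; √(3.17ν²L/(gD³h_f)) = 1.84×10^-5
Q = -0.965·0.05201·ln(4.592×10^-5) = 0.5013 m³/s
Check: V = 3.12 m/s, Re = 1.19×10^6, f = 0.01335, h_f = 17.2 m ≈ 17.1 m ✓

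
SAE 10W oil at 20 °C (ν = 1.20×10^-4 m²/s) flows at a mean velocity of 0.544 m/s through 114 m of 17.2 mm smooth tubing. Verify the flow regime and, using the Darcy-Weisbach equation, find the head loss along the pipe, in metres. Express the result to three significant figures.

h_f ≈ 82.1 m

Re = VD/ν = 0.544·0.01720/1.20×10^-4 = 78.0 → laminar (Re < 2300)
f = 64/Re = 0.8208
h_f = f(L/D)V²/(2g) = 0.8208·(114/0.01720)·0.544²/(2·9.81) = 82.06 m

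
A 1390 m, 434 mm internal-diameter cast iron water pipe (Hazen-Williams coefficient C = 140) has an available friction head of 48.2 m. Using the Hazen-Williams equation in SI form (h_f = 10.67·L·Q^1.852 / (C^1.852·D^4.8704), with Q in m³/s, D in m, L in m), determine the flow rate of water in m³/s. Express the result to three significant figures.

Q ≈ 0.707 m³/s

Rearranging: Q = [h_f·C^1.852·D^4.8704 / (10.67·L)]^(1/1.852)
Q = [48.2·140^1.852·0.434^4.8704 / (10.67·1390)]^0.540 = 0.7068 m³/s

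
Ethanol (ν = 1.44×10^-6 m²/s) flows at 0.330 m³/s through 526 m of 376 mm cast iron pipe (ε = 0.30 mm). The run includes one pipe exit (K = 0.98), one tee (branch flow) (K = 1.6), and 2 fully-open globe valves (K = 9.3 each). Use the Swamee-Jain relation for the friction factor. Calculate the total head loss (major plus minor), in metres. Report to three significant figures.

H_L ≈ 21.6 m

V = 4Q/(πD²) = 2.972 m/s; V²/2g = 0.4502 m
Re = 7.76×10^5, ε/D = 7.98×10^-4 → f = 0.01916 (Swamee-Jain)
Major: h_f = f(L/D)·V²/2g = 0.01916·1399·0.4502 = 12.07 m
Minor: ΣK = 21.2; h_m = ΣK·V²/2g = 9.535 m
Total H_L = 12.07 + 9.535 = 21.60 m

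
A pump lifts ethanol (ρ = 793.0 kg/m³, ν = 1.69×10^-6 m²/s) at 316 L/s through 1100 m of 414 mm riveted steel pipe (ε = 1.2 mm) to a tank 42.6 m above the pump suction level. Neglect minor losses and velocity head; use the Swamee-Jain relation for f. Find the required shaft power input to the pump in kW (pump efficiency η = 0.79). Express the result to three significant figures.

P_shaft ≈ 194 kW

V = 4Q/(πD²) = 2.347 m/s; Re = 5.75×10^5; ε/D = 0.00290; f = 0.02626
h_f = f(L/D)V²/2g = 19.59 m
Total head H = z + h_f = 42.6 + 19.59 = 62.19 m
P_hyd = ρgQH = 793.0·9.81·0.316·62.19 = 152.9 kW
P_shaft = P_hyd/η = 152.9/0.79 = 193.5 kW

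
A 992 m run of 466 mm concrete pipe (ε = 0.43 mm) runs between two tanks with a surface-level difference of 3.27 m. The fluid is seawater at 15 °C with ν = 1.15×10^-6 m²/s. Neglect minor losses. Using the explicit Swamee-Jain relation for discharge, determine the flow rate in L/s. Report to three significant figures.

Swamee-Jain (Type II): Q = -0.965·√(gD⁵h_f/L)·ln[ε/(3.7D) + √(3.17ν²L/(gD³h_f))]
√(gD⁵h_f/L) = √(9.81·0.466⁵·3.27/992) = 0.02666
ε/(3.7D) = 2.49×10^-4; √(3.17ν²L/(gD³h_f)) = 3.58×10^-5
Q = -0.965·0.02666·ln(2.852×10^-4) = 0.2100 m³/s
Check: V = 1.23 m/s, Re = 4.99×10^5, f = 0.02001, h_f = 3.29 m ≈ 3.27 m ✓

Q ≈ 210 L/s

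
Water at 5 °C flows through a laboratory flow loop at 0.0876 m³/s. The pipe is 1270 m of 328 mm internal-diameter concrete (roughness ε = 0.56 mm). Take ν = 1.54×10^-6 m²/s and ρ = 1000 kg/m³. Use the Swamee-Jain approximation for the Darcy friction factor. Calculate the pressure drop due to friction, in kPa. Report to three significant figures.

Δp ≈ 49.0 kPa

V = 4Q/(πD²) = 4·0.0876/(π·0.328²) = 1.037 m/s
Re = VD/ν = 1.037·0.328/1.54×10^-6 = 2.21×10^5 → turbulent
ε/D = 0.56/328 = 0.00171
Swamee-Jain: f = 0.02353
h_f = f(L/D)V²/(2g) = 0.02353·(1270/0.328)·1.037²/(2·9.81) = 4.992 m
Δp = ρg·h_f = 1000·9.81·4.992 = 48.97 kPa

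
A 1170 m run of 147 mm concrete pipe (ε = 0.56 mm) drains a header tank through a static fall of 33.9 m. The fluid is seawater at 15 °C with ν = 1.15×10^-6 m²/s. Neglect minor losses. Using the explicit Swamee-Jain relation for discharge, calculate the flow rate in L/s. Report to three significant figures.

Swamee-Jain (Type II): Q = -0.965·√(gD⁵h_f/L)·ln[ε/(3.7D) + √(3.17ν²L/(gD³h_f))]
√(gD⁵h_f/L) = √(9.81·0.147⁵·33.9/1170) = 0.004417
ε/(3.7D) = 0.00103; √(3.17ν²L/(gD³h_f)) = 6.81×10^-5
Q = -0.965·0.004417·ln(0.001098) = 0.02905 m³/s
Check: V = 1.71 m/s, Re = 2.19×10^5, f = 0.02871, h_f = 34.1 m ≈ 33.9 m ✓

Q ≈ 29.0 L/s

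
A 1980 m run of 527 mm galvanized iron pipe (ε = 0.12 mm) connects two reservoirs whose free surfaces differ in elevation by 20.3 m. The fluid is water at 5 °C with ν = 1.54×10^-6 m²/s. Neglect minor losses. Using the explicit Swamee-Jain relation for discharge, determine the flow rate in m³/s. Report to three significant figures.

Q ≈ 0.579 m³/s

Swamee-Jain (Type II): Q = -0.965·√(gD⁵h_f/L)·ln[ε/(3.7D) + √(3.17ν²L/(gD³h_f))]
√(gD⁵h_f/L) = √(9.81·0.527⁵·20.3/1980) = 0.06394
ε/(3.7D) = 6.15×10^-5; √(3.17ν²L/(gD³h_f)) = 2.26×10^-5
Q = -0.965·0.06394·ln(8.414×10^-5) = 0.5790 m³/s
Check: V = 2.65 m/s, Re = 9.08×10^5, f = 0.01514, h_f = 20.4 m ≈ 20.3 m ✓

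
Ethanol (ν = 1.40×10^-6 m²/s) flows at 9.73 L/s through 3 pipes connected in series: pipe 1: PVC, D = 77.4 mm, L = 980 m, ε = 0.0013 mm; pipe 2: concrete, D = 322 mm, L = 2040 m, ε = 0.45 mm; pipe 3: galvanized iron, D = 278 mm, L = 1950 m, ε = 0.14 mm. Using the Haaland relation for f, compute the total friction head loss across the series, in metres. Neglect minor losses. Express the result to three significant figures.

Pipe 1: V = 2.068 m/s, Re = 1.14×10^5, ε/D = 1.68×10^-5, f = 0.01741, h_1 = f(L/D)V²/2g = 48.04 m
Pipe 2: V = 0.1195 m/s, Re = 2.75×10^4, ε/D = 0.00140, f = 0.02690, h_2 = f(L/D)V²/2g = 0.1240 m
Pipe 3: V = 0.1603 m/s, Re = 3.18×10^4, ε/D = 5.04×10^-4, f = 0.02419, h_3 = f(L/D)V²/2g = 0.2222 m
Series → Q common, losses add: H = Σh = 48.38 m

H ≈ 48.4 m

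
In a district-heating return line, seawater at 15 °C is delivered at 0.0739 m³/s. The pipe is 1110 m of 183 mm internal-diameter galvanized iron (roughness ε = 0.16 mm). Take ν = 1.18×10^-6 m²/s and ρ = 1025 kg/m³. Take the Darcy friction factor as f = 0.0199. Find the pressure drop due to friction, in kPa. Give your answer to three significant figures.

V = 4Q/(πD²) = 4·0.0739/(π·0.183²) = 2.810 m/s
h_f = f(L/D)V²/(2g) = 0.01990·(1110/0.183)·2.810²/(2·9.81) = 48.57 m
Δp = ρg·h_f = 1025·9.81·48.57 = 488.3 kPa

Δp ≈ 488 kPa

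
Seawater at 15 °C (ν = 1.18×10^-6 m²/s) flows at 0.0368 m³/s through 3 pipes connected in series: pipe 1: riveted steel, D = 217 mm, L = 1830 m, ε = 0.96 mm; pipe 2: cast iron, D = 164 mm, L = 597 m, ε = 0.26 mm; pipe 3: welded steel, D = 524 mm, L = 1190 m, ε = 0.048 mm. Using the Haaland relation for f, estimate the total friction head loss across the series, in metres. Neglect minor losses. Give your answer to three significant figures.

Pipe 1: V = 0.9950 m/s, Re = 1.83×10^5, ε/D = 0.00442, f = 0.02984, h_1 = f(L/D)V²/2g = 12.70 m
Pipe 2: V = 1.742 m/s, Re = 2.42×10^5, ε/D = 0.00159, f = 0.02285, h_2 = f(L/D)V²/2g = 12.86 m
Pipe 3: V = 0.1706 m/s, Re = 7.58×10^4, ε/D = 9.16×10^-5, f = 0.01924, h_3 = f(L/D)V²/2g = 0.06484 m
Series → Q common, losses add: H = Σh = 25.63 m

H ≈ 25.6 m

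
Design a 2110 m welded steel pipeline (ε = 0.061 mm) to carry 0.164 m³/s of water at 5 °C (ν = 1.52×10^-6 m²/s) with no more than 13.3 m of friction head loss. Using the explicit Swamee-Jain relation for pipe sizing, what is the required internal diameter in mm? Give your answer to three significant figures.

Swamee-Jain (Type III): D = 0.66·[ε^1.25·(LQ²/(gh_f))^4.75 + ν·Q^9.4·(L/(gh_f))^5.2]^0.04
LQ²/(gh_f) = 0.4350; L/(gh_f) = 16.17
Term 1 = ε^1.25·(…)^4.75 = 1.03×10^-7; Term 2 = ν·Q^9.4·(…)^5.2 = 1.22×10^-7
D = 0.66·(1.03×10^-7 + 1.22×10^-7)^0.04 = 0.3578 m = 358 mm
Check: V = 1.63 m/s, Re = 3.84×10^5, f = 0.01563, h_f = 12.5 m ≈ 13.3 m ✓

D ≈ 358 mm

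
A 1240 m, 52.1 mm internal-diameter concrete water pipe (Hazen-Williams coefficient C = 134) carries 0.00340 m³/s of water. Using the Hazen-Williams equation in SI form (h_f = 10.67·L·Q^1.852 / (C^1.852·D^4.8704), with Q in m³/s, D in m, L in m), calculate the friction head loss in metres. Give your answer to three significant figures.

h_f ≈ 72.4 m

h_f = 10.67·1240·0.00340^1.852 / (134^1.852·0.0521^4.8704) = 72.44 m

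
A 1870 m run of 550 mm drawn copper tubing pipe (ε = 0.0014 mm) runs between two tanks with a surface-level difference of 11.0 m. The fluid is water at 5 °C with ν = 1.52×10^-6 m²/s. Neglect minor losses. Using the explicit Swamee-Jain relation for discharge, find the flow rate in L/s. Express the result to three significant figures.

Q ≈ 545 L/s

Swamee-Jain (Type II): Q = -0.965·√(gD⁵h_f/L)·ln[ε/(3.7D) + √(3.17ν²L/(gD³h_f))]
√(gD⁵h_f/L) = √(9.81·0.550⁵·11.0/1870) = 0.05389
ε/(3.7D) = 6.88×10^-7; √(3.17ν²L/(gD³h_f)) = 2.76×10^-5
Q = -0.965·0.05389·ln(2.831×10^-5) = 0.5446 m³/s
Check: V = 2.29 m/s, Re = 8.29×10^5, f = 0.01204, h_f = 11.0 m ≈ 11.0 m ✓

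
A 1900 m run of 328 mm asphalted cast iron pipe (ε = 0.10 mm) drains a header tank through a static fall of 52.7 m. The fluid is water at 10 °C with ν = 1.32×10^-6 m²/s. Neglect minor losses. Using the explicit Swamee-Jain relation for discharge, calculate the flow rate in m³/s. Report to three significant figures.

Swamee-Jain (Type II): Q = -0.965·√(gD⁵h_f/L)·ln[ε/(3.7D) + √(3.17ν²L/(gD³h_f))]
√(gD⁵h_f/L) = √(9.81·0.328⁵·52.7/1900) = 0.03214
ε/(3.7D) = 8.24×10^-5; √(3.17ν²L/(gD³h_f)) = 2.40×10^-5
Q = -0.965·0.03214·ln(1.064×10^-4) = 0.2837 m³/s
Check: V = 3.36 m/s, Re = 8.34×10^5, f = 0.01593, h_f = 53.0 m ≈ 52.7 m ✓

Q ≈ 0.284 m³/s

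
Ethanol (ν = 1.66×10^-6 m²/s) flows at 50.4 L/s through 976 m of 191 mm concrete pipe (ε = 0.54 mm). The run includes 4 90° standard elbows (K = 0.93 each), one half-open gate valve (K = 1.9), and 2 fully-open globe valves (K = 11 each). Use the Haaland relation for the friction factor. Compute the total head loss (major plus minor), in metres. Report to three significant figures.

V = 4Q/(πD²) = 1.759 m/s; V²/2g = 0.1577 m
Re = 2.02×10^5, ε/D = 0.00283 → f = 0.02640 (Haaland)
Major: h_f = f(L/D)·V²/2g = 0.02640·5110·0.1577 = 21.28 m
Minor: ΣK = 27.6; h_m = ΣK·V²/2g = 4.356 m
Total H_L = 21.28 + 4.356 = 25.63 m

H_L ≈ 25.6 m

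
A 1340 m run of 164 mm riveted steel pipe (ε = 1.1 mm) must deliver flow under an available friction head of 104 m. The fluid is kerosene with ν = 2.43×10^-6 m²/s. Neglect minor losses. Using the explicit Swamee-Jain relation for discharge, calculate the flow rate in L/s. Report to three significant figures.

Swamee-Jain (Type II): Q = -0.965·√(gD⁵h_f/L)·ln[ε/(3.7D) + √(3.17ν²L/(gD³h_f))]
√(gD⁵h_f/L) = √(9.81·0.164⁵·104/1340) = 0.009504
ε/(3.7D) = 0.00181; √(3.17ν²L/(gD³h_f)) = 7.47×10^-5
Q = -0.965·0.009504·ln(0.001887) = 0.05753 m³/s
Check: V = 2.72 m/s, Re = 1.84×10^5, f = 0.03386, h_f = 105 m ≈ 104 m ✓

Q ≈ 57.5 L/s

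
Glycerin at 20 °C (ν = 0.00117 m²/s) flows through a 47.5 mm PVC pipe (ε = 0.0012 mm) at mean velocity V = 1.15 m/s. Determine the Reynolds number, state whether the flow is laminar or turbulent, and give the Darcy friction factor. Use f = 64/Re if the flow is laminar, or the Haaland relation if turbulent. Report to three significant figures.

Re ≈ 46.7; laminar; f = 64/Re ≈ 1.37

Re = VD/ν = 1.150·0.0475/0.00117 = 46.7
Re < 2300 → laminar → f = 64/Re = 1.371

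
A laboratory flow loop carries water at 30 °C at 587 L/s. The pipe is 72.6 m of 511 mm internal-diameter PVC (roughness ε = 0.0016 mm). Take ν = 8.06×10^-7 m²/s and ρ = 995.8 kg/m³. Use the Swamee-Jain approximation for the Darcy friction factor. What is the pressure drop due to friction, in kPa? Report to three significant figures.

V = 4Q/(πD²) = 4·0.587/(π·0.511²) = 2.862 m/s
Re = VD/ν = 2.862·0.511/8.06×10^-7 = 1.81×10^6 → turbulent
ε/D = 0.0016/511 = 3.13×10^-6
Swamee-Jain: f = 0.01064
h_f = f(L/D)V²/(2g) = 0.01064·(72.6/0.511)·2.862²/(2·9.81) = 0.6312 m
Δp = ρg·h_f = 995.8·9.81·0.6312 = 6.166 kPa

Δp ≈ 6.17 kPa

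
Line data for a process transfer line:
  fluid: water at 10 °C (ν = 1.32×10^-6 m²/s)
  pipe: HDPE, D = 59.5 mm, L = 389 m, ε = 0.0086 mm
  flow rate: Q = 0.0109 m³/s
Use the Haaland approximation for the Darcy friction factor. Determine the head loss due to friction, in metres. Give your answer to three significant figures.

h_f ≈ 86.1 m

V = 4Q/(πD²) = 4·0.0109/(π·0.0595²) = 3.920 m/s
Re = VD/ν = 3.920·0.0595/1.32×10^-6 = 1.77×10^5 → turbulent
ε/D = 0.0086/59.5 = 1.45×10^-4
Haaland: f = 0.01681
h_f = f(L/D)V²/(2g) = 0.01681·(389/0.0595)·3.920²/(2·9.81) = 86.06 m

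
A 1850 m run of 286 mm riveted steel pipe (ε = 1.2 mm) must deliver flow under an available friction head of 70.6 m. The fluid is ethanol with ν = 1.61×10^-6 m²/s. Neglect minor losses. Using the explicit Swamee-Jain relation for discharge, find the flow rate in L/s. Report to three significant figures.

Q ≈ 174 L/s

Swamee-Jain (Type II): Q = -0.965·√(gD⁵h_f/L)·ln[ε/(3.7D) + √(3.17ν²L/(gD³h_f))]
√(gD⁵h_f/L) = √(9.81·0.286⁵·70.6/1850) = 0.02676
ε/(3.7D) = 0.00113; √(3.17ν²L/(gD³h_f)) = 3.06×10^-5
Q = -0.965·0.02676·ln(0.001165) = 0.1745 m³/s
Check: V = 2.72 m/s, Re = 4.82×10^5, f = 0.02914, h_f = 70.9 m ≈ 70.6 m ✓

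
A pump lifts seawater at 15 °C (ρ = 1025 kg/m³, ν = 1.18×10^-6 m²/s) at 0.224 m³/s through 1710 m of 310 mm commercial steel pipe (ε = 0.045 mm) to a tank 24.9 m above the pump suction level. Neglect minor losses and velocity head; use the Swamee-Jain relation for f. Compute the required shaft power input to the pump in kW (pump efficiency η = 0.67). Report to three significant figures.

V = 4Q/(πD²) = 2.968 m/s; Re = 7.80×10^5; ε/D = 1.45×10^-4; f = 0.01439
h_f = f(L/D)V²/2g = 35.63 m
Total head H = z + h_f = 24.9 + 35.63 = 60.53 m
P_hyd = ρgQH = 1025·9.81·0.224·60.53 = 136.3 kW
P_shaft = P_hyd/η = 136.3/0.67 = 203.5 kW

P_shaft ≈ 203 kW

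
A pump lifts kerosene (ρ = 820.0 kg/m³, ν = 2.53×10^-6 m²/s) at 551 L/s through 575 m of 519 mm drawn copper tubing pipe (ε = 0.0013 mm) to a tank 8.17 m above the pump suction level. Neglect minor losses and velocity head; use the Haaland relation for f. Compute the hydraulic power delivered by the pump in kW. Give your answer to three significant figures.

P_hyd ≈ 58.2 kW

V = 4Q/(πD²) = 2.605 m/s; Re = 5.34×10^5; ε/D = 2.50×10^-6; f = 0.01294
h_f = f(L/D)V²/2g = 4.956 m
Total head H = z + h_f = 8.17 + 4.956 = 13.13 m
P_hyd = ρgQH = 820.0·9.81·0.551·13.13 = 58.18 kW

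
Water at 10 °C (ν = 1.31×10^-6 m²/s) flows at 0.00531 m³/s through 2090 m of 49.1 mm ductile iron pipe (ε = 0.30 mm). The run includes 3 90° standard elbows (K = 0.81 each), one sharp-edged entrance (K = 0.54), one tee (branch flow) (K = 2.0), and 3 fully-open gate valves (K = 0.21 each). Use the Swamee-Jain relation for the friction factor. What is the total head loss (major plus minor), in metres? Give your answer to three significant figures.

H_L ≈ 571 m

V = 4Q/(πD²) = 2.804 m/s; V²/2g = 0.4009 m
Re = 1.05×10^5, ε/D = 0.00611 → f = 0.03333 (Swamee-Jain)
Major: h_f = f(L/D)·V²/2g = 0.03333·42566·0.4009 = 568.7 m
Minor: ΣK = 5.60; h_m = ΣK·V²/2g = 2.245 m
Total H_L = 568.7 + 2.245 = 570.9 m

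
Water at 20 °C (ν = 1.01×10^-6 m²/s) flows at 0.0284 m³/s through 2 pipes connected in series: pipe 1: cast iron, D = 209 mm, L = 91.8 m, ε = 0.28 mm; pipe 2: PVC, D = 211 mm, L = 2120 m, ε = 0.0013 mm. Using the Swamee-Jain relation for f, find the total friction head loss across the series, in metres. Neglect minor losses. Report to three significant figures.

H ≈ 5.78 m

Pipe 1: V = 0.8278 m/s, Re = 1.71×10^5, ε/D = 0.00134, f = 0.02262, h_1 = f(L/D)V²/2g = 0.3471 m
Pipe 2: V = 0.8122 m/s, Re = 1.70×10^5, ε/D = 6.16×10^-6, f = 0.01609, h_2 = f(L/D)V²/2g = 5.437 m
Series → Q common, losses add: H = Σh = 5.784 m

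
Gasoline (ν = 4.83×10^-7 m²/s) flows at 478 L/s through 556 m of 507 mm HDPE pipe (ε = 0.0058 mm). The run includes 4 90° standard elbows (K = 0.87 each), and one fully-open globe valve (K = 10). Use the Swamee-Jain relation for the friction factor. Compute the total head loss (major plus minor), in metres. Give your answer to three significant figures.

V = 4Q/(πD²) = 2.368 m/s; V²/2g = 0.2857 m
Re = 2.49×10^6, ε/D = 1.14×10^-5 → f = 0.01050 (Swamee-Jain)
Major: h_f = f(L/D)·V²/2g = 0.01050·1097·0.2857 = 3.288 m
Minor: ΣK = 13.5; h_m = ΣK·V²/2g = 3.852 m
Total H_L = 3.288 + 3.852 = 7.140 m

H_L ≈ 7.14 m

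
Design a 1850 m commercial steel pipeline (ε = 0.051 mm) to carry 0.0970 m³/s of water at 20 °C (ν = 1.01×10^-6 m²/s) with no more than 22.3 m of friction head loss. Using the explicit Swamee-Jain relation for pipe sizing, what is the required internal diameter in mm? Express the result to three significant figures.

D ≈ 255 mm

Swamee-Jain (Type III): D = 0.66·[ε^1.25·(LQ²/(gh_f))^4.75 + ν·Q^9.4·(L/(gh_f))^5.2]^0.04
LQ²/(gh_f) = 0.07957; L/(gh_f) = 8.457
Term 1 = ε^1.25·(…)^4.75 = 2.59×10^-11; Term 2 = ν·Q^9.4·(…)^5.2 = 2.00×10^-11
D = 0.66·(2.59×10^-11 + 2.00×10^-11)^0.04 = 0.2547 m = 255 mm
Check: V = 1.90 m/s, Re = 4.80×10^5, f = 0.01557, h_f = 20.9 m ≈ 22.3 m ✓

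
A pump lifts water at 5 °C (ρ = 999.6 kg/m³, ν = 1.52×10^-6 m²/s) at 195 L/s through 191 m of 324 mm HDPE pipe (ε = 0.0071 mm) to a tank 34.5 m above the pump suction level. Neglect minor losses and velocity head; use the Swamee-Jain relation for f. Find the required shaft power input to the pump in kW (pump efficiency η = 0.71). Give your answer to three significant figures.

V = 4Q/(πD²) = 2.365 m/s; Re = 5.04×10^5; ε/D = 2.19×10^-5; f = 0.01342
h_f = f(L/D)V²/2g = 2.255 m
Total head H = z + h_f = 34.5 + 2.255 = 36.76 m
P_hyd = ρgQH = 999.6·9.81·0.195·36.76 = 70.28 kW
P_shaft = P_hyd/η = 70.28/0.71 = 98.99 kW

P_shaft ≈ 99.0 kW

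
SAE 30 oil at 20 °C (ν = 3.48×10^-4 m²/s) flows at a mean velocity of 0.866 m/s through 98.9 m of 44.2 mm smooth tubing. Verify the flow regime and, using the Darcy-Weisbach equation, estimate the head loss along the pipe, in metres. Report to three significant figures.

h_f ≈ 49.8 m

Re = VD/ν = 0.866·0.04420/3.48×10^-4 = 110 → laminar (Re < 2300)
f = 64/Re = 0.5819
h_f = f(L/D)V²/(2g) = 0.5819·(98.9/0.04420)·0.866²/(2·9.81) = 49.77 m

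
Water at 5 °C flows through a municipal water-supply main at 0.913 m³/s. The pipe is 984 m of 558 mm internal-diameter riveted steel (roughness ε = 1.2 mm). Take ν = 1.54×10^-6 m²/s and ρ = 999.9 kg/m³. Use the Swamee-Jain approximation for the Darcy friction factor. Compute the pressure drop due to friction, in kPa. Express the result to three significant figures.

V = 4Q/(πD²) = 4·0.913/(π·0.558²) = 3.733 m/s
Re = VD/ν = 3.733·0.558/1.54×10^-6 = 1.35×10^6 → turbulent
ε/D = 1.2/558 = 0.00215
Swamee-Jain: f = 0.02407
h_f = f(L/D)V²/(2g) = 0.02407·(984/0.558)·3.733²/(2·9.81) = 30.15 m
Δp = ρg·h_f = 999.9·9.81·30.15 = 295.8 kPa

Δp ≈ 296 kPa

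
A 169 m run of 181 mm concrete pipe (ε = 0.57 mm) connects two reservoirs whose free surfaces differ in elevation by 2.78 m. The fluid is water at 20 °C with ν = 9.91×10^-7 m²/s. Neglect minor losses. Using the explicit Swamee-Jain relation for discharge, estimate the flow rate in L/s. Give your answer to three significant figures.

Swamee-Jain (Type II): Q = -0.965·√(gD⁵h_f/L)·ln[ε/(3.7D) + √(3.17ν²L/(gD³h_f))]
√(gD⁵h_f/L) = √(9.81·0.181⁵·2.78/169) = 0.005599
ε/(3.7D) = 8.51×10^-4; √(3.17ν²L/(gD³h_f)) = 5.70×10^-5
Q = -0.965·0.005599·ln(9.082×10^-4) = 0.03784 m³/s
Check: V = 1.47 m/s, Re = 2.69×10^5, f = 0.02717, h_f = 2.80 m ≈ 2.78 m ✓

Q ≈ 37.8 L/s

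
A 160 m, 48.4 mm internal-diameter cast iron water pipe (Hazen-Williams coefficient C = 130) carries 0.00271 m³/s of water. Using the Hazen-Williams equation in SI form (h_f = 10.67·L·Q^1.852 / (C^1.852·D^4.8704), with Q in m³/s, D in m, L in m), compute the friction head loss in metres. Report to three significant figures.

h_f = 10.67·160·0.00271^1.852 / (130^1.852·0.0484^4.8704) = 9.299 m

h_f ≈ 9.30 m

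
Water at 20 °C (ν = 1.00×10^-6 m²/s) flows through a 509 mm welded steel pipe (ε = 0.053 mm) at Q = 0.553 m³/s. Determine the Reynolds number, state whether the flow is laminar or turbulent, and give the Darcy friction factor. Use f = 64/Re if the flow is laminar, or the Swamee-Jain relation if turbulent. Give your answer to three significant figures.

V = 4Q/(πD²) = 2.718 m/s
Re = VD/ν = 2.718·0.509/1.00×10^-6 = 1.38×10^6
Re > 4000 → turbulent; ε/D = 1.04×10^-4
Swamee-Jain: f = 0.01324

Re ≈ 1.38×10^6; turbulent; f ≈ 0.0132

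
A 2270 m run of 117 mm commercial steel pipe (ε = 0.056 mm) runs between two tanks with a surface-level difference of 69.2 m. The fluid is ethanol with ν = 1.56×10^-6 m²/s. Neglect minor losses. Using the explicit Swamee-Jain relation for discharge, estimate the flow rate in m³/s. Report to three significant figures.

Swamee-Jain (Type II): Q = -0.965·√(gD⁵h_f/L)·ln[ε/(3.7D) + √(3.17ν²L/(gD³h_f))]
√(gD⁵h_f/L) = √(9.81·0.117⁵·69.2/2270) = 0.002561
ε/(3.7D) = 1.29×10^-4; √(3.17ν²L/(gD³h_f)) = 1.27×10^-4
Q = -0.965·0.002561·ln(2.563×10^-4) = 0.02043 m³/s
Check: V = 1.90 m/s, Re = 1.43×10^5, f = 0.01948, h_f = 69.6 m ≈ 69.2 m ✓

Q ≈ 0.0204 m³/s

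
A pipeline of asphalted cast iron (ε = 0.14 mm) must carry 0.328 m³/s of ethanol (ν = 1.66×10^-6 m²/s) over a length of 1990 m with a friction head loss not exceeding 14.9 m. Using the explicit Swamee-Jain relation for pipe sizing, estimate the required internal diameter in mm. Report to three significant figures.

D ≈ 461 mm

Swamee-Jain (Type III): D = 0.66·[ε^1.25·(LQ²/(gh_f))^4.75 + ν·Q^9.4·(L/(gh_f))^5.2]^0.04
LQ²/(gh_f) = 1.465; L/(gh_f) = 13.61
Term 1 = ε^1.25·(…)^4.75 = 9.33×10^-5; Term 2 = ν·Q^9.4·(…)^5.2 = 3.68×10^-5
D = 0.66·(9.33×10^-5 + 3.68×10^-5)^0.04 = 0.4614 m = 461 mm
Check: V = 1.96 m/s, Re = 5.45×10^5, f = 0.01631, h_f = 13.8 m ≈ 14.9 m ✓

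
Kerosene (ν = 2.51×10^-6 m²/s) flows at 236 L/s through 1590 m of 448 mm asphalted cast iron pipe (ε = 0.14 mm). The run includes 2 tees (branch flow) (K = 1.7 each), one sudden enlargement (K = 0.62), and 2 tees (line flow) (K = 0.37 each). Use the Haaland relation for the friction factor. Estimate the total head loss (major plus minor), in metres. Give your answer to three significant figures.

H_L ≈ 7.46 m

V = 4Q/(πD²) = 1.497 m/s; V²/2g = 0.1142 m
Re = 2.67×10^5, ε/D = 3.13×10^-4 → f = 0.01707 (Haaland)
Major: h_f = f(L/D)·V²/2g = 0.01707·3549·0.1142 = 6.920 m
Minor: ΣK = 4.76; h_m = ΣK·V²/2g = 0.5438 m
Total H_L = 6.920 + 0.5438 = 7.464 m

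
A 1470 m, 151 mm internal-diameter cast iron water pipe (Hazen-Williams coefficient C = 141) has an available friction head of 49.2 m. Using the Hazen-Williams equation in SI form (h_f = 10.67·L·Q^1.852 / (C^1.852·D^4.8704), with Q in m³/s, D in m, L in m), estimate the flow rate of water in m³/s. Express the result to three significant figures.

Q ≈ 0.0435 m³/s

Rearranging: Q = [h_f·C^1.852·D^4.8704 / (10.67·L)]^(1/1.852)
Q = [49.2·141^1.852·0.151^4.8704 / (10.67·1470)]^0.540 = 0.04348 m³/s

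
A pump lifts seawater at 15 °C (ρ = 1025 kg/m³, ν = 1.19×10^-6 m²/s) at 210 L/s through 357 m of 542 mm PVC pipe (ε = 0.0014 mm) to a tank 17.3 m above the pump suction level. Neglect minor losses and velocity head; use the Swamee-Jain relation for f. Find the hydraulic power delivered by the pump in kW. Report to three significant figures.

P_hyd ≈ 37.3 kW

V = 4Q/(πD²) = 0.9102 m/s; Re = 4.15×10^5; ε/D = 2.58×10^-6; f = 0.01358
h_f = f(L/D)V²/2g = 0.3776 m
Total head H = z + h_f = 17.3 + 0.3776 = 17.68 m
P_hyd = ρgQH = 1025·9.81·0.210·17.68 = 37.33 kW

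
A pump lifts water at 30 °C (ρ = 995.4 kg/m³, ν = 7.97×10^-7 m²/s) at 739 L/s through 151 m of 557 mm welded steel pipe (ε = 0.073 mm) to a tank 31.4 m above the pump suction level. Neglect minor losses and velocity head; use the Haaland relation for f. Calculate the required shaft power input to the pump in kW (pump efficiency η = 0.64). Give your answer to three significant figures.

P_shaft ≈ 373 kW

V = 4Q/(πD²) = 3.033 m/s; Re = 2.12×10^6; ε/D = 1.31×10^-4; f = 0.01322
h_f = f(L/D)V²/2g = 1.680 m
Total head H = z + h_f = 31.4 + 1.680 = 33.08 m
P_hyd = ρgQH = 995.4·9.81·0.739·33.08 = 238.7 kW
P_shaft = P_hyd/η = 238.7/0.64 = 373.0 kW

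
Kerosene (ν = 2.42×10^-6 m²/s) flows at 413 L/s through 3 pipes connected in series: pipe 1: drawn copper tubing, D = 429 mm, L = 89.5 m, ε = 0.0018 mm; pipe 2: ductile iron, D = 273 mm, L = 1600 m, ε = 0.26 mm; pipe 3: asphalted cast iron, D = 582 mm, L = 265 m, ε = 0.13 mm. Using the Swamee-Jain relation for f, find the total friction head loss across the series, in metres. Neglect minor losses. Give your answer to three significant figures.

Pipe 1: V = 2.857 m/s, Re = 5.07×10^5, ε/D = 4.20×10^-6, f = 0.01313, h_1 = f(L/D)V²/2g = 1.140 m
Pipe 2: V = 7.056 m/s, Re = 7.96×10^5, ε/D = 9.52×10^-4, f = 0.01990, h_2 = f(L/D)V²/2g = 295.9 m
Pipe 3: V = 1.552 m/s, Re = 3.73×10^5, ε/D = 2.23×10^-4, f = 0.01614, h_3 = f(L/D)V²/2g = 0.9025 m
Series → Q common, losses add: H = Σh = 298.0 m

H ≈ 298 m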